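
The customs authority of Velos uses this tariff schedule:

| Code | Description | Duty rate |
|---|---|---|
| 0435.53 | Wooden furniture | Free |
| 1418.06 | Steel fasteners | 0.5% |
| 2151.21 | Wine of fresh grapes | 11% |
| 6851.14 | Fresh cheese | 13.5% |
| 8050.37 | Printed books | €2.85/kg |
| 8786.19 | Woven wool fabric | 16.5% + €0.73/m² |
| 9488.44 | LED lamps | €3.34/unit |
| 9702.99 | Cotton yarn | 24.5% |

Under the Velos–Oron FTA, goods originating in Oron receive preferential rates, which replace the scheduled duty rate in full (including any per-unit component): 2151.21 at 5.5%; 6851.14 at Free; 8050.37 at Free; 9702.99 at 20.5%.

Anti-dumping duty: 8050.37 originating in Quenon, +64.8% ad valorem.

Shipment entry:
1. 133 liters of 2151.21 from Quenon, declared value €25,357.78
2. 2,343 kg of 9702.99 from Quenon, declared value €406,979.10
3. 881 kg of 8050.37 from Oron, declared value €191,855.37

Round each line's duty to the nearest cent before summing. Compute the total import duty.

Line 1 (2151.21, Quenon, 133 liters, €25,357.78):
Base rate for 2151.21 is 11%.
2151.21 has an FTA preferential rate, but origin Quenon is not Oron; base rate stands.
Duty = €25,357.78 × 11% = €2,789.36.
Line 2 (9702.99, Quenon, 2,343 kg, €406,979.10):
Base rate for 9702.99 is 24.5%.
9702.99 has an FTA preferential rate, but origin Quenon is not Oron; base rate stands.
Duty = €406,979.10 × 24.5% = €99,709.88.
Line 3 (8050.37, Oron, 881 kg, €191,855.37):
Base rate for 8050.37 is €2.85/kg.
Origin Oron qualifies under the Velos–Oron agreement and 8050.37 is covered: preferential rate Free applies instead.
The additional-duty order on 8050.37 targets Quenon, not Oron; it does not apply.
Duty = €191,855.37 × 0% = €0.00.
Total = €2,789.36 + €99,709.88 + €0.00 = €102,499.24.

€102,499.24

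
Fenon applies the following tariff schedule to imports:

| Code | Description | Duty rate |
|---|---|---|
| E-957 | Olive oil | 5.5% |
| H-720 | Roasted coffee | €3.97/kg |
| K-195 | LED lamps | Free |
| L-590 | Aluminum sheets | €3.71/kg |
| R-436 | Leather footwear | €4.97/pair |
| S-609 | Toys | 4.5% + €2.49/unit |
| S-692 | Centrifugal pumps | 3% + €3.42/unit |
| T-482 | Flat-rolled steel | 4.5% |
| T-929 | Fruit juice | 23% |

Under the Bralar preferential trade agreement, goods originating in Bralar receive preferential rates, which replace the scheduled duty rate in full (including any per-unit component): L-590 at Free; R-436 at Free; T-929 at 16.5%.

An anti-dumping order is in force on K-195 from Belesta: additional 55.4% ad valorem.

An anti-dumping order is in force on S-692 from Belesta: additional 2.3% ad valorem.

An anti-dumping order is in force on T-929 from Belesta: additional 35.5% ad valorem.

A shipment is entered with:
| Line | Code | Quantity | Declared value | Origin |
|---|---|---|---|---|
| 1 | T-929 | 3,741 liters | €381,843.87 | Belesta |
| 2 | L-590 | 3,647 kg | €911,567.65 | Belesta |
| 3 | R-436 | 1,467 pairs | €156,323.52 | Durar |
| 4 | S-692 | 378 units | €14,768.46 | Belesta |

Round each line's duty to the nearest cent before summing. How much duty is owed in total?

€246,275.51

Line 1 (T-929, Belesta, 3,741 liters, €381,843.87):
Base rate for T-929 is 23%.
T-929 has an FTA preferential rate, but origin Belesta is not Bralar; base rate stands.
Additional duty on T-929 from Belesta: +35.5%. Applied ad valorem rate: 23% + 35.5% = 58.5%.
Duty = €381,843.87 × 58.5% = €223,378.66.
Line 2 (L-590, Belesta, 3,647 kg, €911,567.65):
Base rate for L-590 is €3.71/kg.
L-590 has an FTA preferential rate, but origin Belesta is not Bralar; base rate stands.
Duty = 3,647 × €3.71 = €13,530.37.
Line 3 (R-436, Durar, 1,467 pairs, €156,323.52):
Base rate for R-436 is €4.97/pair.
R-436 has an FTA preferential rate, but origin Durar is not Bralar; base rate stands.
Duty = 1,467 × €4.97 = €7,290.99.
Line 4 (S-692, Belesta, 378 units, €14,768.46):
Base rate for S-692 is 3% + €3.42/unit.
Additional duty on S-692 from Belesta: +2.3%. Applied ad valorem rate: 3% + 2.3% = 5.3%.
Duty = €14,768.46 × 5.3% + 378 × €3.42 = €2,075.49.
Total = €223,378.66 + €13,530.37 + €7,290.99 + €2,075.49 = €246,275.51.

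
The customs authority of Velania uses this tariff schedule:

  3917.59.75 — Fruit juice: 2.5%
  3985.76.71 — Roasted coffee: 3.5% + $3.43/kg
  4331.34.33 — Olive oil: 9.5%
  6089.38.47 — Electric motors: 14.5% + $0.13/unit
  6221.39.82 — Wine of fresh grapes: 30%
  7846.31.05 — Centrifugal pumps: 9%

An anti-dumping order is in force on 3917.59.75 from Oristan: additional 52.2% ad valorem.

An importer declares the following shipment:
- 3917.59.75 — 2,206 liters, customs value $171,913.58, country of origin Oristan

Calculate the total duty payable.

$94,036.73

Line 1 (3917.59.75, Oristan, 2,206 liters, $171,913.58):
Base rate for 3917.59.75 is 2.5%.
Additional duty on 3917.59.75 from Oristan: +52.2%. Applied ad valorem rate: 2.5% + 52.2% = 54.7%.
Duty = $171,913.58 × 54.7% = $94,036.73.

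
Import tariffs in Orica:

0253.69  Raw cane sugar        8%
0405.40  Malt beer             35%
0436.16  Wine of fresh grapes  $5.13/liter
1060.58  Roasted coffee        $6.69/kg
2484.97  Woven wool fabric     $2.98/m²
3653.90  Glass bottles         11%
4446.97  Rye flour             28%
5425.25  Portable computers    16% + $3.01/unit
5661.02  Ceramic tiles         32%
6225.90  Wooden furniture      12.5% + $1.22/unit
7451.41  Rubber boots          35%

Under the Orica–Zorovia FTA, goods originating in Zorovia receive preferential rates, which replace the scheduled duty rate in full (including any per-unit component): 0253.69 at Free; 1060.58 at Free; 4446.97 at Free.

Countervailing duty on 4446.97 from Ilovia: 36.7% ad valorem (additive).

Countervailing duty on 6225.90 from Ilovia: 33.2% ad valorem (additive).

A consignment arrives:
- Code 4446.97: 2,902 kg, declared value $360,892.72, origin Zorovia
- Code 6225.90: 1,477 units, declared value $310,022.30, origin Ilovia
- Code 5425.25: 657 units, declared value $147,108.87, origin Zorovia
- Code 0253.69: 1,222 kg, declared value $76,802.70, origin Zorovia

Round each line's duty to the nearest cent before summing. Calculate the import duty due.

Line 1 (4446.97, Zorovia, 2,902 kg, $360,892.72):
Base rate for 4446.97 is 28%.
Origin Zorovia qualifies under the Orica–Zorovia agreement and 4446.97 is covered: preferential rate Free applies instead.
The additional-duty order on 4446.97 targets Ilovia, not Zorovia; it does not apply.
Duty = $360,892.72 × 0% = $0.00.
Line 2 (6225.90, Ilovia, 1,477 units, $310,022.30):
Base rate for 6225.90 is 12.5% + $1.22/unit.
Additional duty on 6225.90 from Ilovia: +33.2%. Applied ad valorem rate: 12.5% + 33.2% = 45.7%.
Duty = $310,022.30 × 45.7% + 1,477 × $1.22 = $143,482.13.
Line 3 (5425.25, Zorovia, 657 units, $147,108.87):
Base rate for 5425.25 is 16% + $3.01/unit.
Origin Zorovia is the FTA partner but 5425.25 is not on the preference list; base rate stands.
Duty = $147,108.87 × 16% + 657 × $3.01 = $25,514.99.
Line 4 (0253.69, Zorovia, 1,222 kg, $76,802.70):
Base rate for 0253.69 is 8%.
Origin Zorovia qualifies under the Orica–Zorovia agreement and 0253.69 is covered: preferential rate Free applies instead.
Duty = $76,802.70 × 0% = $0.00.
Total = $0.00 + $143,482.13 + $25,514.99 + $0.00 = $168,997.12.

$168,997.12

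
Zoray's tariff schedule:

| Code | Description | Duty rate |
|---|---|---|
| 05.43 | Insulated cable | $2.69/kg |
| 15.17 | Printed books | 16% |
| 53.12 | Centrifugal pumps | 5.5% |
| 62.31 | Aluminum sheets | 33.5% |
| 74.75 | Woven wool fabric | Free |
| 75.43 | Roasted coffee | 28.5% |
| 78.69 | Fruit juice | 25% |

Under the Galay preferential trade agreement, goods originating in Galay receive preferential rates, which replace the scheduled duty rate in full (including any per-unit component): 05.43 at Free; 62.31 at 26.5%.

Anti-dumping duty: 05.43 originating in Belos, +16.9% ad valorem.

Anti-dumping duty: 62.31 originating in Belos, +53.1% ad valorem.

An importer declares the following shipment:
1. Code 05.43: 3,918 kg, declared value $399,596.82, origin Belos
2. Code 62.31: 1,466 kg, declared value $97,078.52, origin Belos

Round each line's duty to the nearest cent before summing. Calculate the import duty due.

Line 1 (05.43, Belos, 3,918 kg, $399,596.82):
Base rate for 05.43 is $2.69/kg.
05.43 has an FTA preferential rate, but origin Belos is not Galay; base rate stands.
Additional duty on 05.43 from Belos: +16.9% ad valorem. Applied ad valorem rate = 16.9%.
Duty = $399,596.82 × 16.9% + 3,918 × $2.69 = $78,071.28.
Line 2 (62.31, Belos, 1,466 kg, $97,078.52):
Base rate for 62.31 is 33.5%.
62.31 has an FTA preferential rate, but origin Belos is not Galay; base rate stands.
Additional duty on 62.31 from Belos: +53.1%. Applied ad valorem rate: 33.5% + 53.1% = 86.6%.
Duty = $97,078.52 × 86.6% = $84,070.00.
Total = $78,071.28 + $84,070.00 = $162,141.28.

$162,141.28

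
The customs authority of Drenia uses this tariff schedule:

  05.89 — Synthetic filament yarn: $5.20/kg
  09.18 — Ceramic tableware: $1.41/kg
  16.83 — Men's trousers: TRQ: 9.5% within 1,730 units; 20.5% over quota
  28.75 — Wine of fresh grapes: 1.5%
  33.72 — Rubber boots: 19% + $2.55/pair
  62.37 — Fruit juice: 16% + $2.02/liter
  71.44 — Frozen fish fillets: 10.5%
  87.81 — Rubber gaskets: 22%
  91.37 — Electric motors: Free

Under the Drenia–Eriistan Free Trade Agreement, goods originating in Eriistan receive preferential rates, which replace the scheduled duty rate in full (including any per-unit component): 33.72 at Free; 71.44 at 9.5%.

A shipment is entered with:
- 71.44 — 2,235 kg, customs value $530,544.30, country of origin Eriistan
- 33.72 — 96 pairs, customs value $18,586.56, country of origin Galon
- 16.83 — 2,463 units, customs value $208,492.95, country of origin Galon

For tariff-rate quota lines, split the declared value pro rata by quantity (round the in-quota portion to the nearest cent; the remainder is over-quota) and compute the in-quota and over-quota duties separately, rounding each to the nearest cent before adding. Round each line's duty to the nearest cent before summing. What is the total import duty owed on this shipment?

$80,810.12

Line 1 (71.44, Eriistan, 2,235 kg, $530,544.30):
Base rate for 71.44 is 10.5%.
Origin Eriistan qualifies under the Drenia–Eriistan agreement and 71.44 is covered: preferential rate 9.5% applies instead.
Duty = $530,544.30 × 9.5% = $50,401.71.
Line 2 (33.72, Galon, 96 pairs, $18,586.56):
Base rate for 33.72 is 19% + $2.55/pair.
33.72 has an FTA preferential rate, but origin Galon is not Eriistan; base rate stands.
Duty = $18,586.56 × 19% + 96 × $2.55 = $3,776.25.
Line 3 (16.83, Galon, 2,463 units, $208,492.95):
Code 16.83 is under a tariff-rate quota (threshold 1,730 units). In-quota: 1,730 units at 9.5%; over-quota: 733 units at 20.5%.
Pro-rata value split: in-quota = $208,492.95 × 1,730/2,463 = $146,444.50; over-quota = $208,492.95 − $146,444.50 = $62,048.45.
In-quota duty = $146,444.50 × 9.5% = $13,912.23. Over-quota duty = $62,048.45 × 20.5% = $12,719.93.
Line duty = $13,912.23 + $12,719.93 = $26,632.16.
Total = $50,401.71 + $3,776.25 + $26,632.16 = $80,810.12.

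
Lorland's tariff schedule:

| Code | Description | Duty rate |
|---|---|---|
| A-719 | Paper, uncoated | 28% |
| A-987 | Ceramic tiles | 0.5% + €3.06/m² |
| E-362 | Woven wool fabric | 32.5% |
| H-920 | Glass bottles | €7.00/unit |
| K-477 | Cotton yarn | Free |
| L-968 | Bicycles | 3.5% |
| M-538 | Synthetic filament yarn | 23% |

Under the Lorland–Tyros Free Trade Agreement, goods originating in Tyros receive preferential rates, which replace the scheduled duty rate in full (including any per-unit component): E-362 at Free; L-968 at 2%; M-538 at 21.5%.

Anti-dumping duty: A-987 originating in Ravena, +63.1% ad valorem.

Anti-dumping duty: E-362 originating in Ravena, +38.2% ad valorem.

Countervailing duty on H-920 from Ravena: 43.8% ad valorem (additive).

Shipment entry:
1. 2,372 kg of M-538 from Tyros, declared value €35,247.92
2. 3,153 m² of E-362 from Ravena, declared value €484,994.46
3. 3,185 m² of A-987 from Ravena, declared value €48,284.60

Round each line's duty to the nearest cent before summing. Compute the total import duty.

€390,924.49

Line 1 (M-538, Tyros, 2,372 kg, €35,247.92):
Base rate for M-538 is 23%.
Origin Tyros qualifies under the Lorland–Tyros agreement and M-538 is covered: preferential rate 21.5% applies instead.
Duty = €35,247.92 × 21.5% = €7,578.30.
Line 2 (E-362, Ravena, 3,153 m², €484,994.46):
Base rate for E-362 is 32.5%.
E-362 has an FTA preferential rate, but origin Ravena is not Tyros; base rate stands.
Additional duty on E-362 from Ravena: +38.2%. Applied ad valorem rate: 32.5% + 38.2% = 70.7%.
Duty = €484,994.46 × 70.7% = €342,891.08.
Line 3 (A-987, Ravena, 3,185 m², €48,284.60):
Base rate for A-987 is 0.5% + €3.06/m².
Additional duty on A-987 from Ravena: +63.1%. Applied ad valorem rate: 0.5% + 63.1% = 63.6%.
Duty = €48,284.60 × 63.6% + 3,185 × €3.06 = €40,455.11.
Total = €7,578.30 + €342,891.08 + €40,455.11 = €390,924.49.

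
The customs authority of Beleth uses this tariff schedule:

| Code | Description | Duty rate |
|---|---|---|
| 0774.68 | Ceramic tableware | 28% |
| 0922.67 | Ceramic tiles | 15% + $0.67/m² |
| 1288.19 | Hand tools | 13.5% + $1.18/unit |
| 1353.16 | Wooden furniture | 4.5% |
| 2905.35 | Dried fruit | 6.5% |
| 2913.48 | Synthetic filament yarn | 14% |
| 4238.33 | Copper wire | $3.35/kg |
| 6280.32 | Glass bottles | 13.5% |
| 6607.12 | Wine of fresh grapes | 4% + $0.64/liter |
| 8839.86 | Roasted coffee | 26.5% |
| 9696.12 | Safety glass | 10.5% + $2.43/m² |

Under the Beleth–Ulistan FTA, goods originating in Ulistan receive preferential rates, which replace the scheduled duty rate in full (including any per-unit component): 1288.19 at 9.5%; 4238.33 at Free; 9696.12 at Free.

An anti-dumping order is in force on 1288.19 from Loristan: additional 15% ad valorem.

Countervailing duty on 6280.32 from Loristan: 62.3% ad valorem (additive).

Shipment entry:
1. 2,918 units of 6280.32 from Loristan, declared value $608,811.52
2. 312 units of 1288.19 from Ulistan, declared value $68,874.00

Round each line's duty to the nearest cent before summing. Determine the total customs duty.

$468,022.16

Line 1 (6280.32, Loristan, 2,918 units, $608,811.52):
Base rate for 6280.32 is 13.5%.
Additional duty on 6280.32 from Loristan: +62.3%. Applied ad valorem rate: 13.5% + 62.3% = 75.8%.
Duty = $608,811.52 × 75.8% = $461,479.13.
Line 2 (1288.19, Ulistan, 312 units, $68,874.00):
Base rate for 1288.19 is 13.5% + $1.18/unit.
Origin Ulistan qualifies under the Beleth–Ulistan agreement and 1288.19 is covered: preferential rate 9.5% applies instead.
The additional-duty order on 1288.19 targets Loristan, not Ulistan; it does not apply.
Duty = $68,874.00 × 9.5% = $6,543.03.
Total = $461,479.13 + $6,543.03 = $468,022.16.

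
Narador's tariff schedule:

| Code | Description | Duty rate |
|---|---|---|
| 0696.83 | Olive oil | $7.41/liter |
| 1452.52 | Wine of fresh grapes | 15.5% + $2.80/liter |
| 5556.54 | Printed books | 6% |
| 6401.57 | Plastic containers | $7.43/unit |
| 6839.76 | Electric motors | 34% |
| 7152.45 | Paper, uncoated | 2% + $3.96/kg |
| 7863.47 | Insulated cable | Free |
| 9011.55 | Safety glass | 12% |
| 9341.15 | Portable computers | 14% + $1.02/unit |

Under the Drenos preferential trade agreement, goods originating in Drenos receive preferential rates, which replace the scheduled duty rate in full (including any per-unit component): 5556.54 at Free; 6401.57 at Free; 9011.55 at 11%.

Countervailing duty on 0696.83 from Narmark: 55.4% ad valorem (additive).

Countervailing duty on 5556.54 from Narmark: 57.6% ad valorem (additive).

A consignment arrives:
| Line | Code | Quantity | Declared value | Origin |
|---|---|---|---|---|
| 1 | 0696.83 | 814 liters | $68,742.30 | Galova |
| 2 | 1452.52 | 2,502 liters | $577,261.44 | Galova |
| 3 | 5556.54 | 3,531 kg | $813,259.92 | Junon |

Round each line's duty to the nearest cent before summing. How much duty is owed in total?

Line 1 (0696.83, Galova, 814 liters, $68,742.30):
Base rate for 0696.83 is $7.41/liter.
The additional-duty order on 0696.83 targets Narmark, not Galova; it does not apply.
Duty = 814 × $7.41 = $6,031.74.
Line 2 (1452.52, Galova, 2,502 liters, $577,261.44):
Base rate for 1452.52 is 15.5% + $2.80/liter.
Duty = $577,261.44 × 15.5% + 2,502 × $2.80 = $96,481.12.
Line 3 (5556.54, Junon, 3,531 kg, $813,259.92):
Base rate for 5556.54 is 6%.
5556.54 has an FTA preferential rate, but origin Junon is not Drenos; base rate stands.
The additional-duty order on 5556.54 targets Narmark, not Junon; it does not apply.
Duty = $813,259.92 × 6% = $48,795.60.
Total = $6,031.74 + $96,481.12 + $48,795.60 = $151,308.46.

$151,308.46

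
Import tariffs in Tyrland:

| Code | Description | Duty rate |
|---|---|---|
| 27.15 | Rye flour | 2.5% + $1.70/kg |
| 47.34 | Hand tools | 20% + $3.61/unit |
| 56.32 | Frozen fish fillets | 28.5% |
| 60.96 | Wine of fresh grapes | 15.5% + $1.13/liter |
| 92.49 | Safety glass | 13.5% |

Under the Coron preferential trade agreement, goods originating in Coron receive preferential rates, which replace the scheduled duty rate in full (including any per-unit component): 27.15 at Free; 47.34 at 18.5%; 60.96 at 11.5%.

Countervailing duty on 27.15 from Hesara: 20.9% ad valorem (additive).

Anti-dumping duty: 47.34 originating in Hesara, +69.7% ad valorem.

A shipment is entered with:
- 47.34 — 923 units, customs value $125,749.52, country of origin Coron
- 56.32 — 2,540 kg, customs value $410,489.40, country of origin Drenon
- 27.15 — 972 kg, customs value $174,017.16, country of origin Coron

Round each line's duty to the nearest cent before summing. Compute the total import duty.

$140,253.14

Line 1 (47.34, Coron, 923 units, $125,749.52):
Base rate for 47.34 is 20% + $3.61/unit.
Origin Coron qualifies under the Tyrland–Coron agreement and 47.34 is covered: preferential rate 18.5% applies instead.
The additional-duty order on 47.34 targets Hesara, not Coron; it does not apply.
Duty = $125,749.52 × 18.5% = $23,263.66.
Line 2 (56.32, Drenon, 2,540 kg, $410,489.40):
Base rate for 56.32 is 28.5%.
Duty = $410,489.40 × 28.5% = $116,989.48.
Line 3 (27.15, Coron, 972 kg, $174,017.16):
Base rate for 27.15 is 2.5% + $1.70/kg.
Origin Coron qualifies under the Tyrland–Coron agreement and 27.15 is covered: preferential rate Free applies instead.
The additional-duty order on 27.15 targets Hesara, not Coron; it does not apply.
Duty = $174,017.16 × 0% = $0.00.
Total = $23,263.66 + $116,989.48 + $0.00 = $140,253.14.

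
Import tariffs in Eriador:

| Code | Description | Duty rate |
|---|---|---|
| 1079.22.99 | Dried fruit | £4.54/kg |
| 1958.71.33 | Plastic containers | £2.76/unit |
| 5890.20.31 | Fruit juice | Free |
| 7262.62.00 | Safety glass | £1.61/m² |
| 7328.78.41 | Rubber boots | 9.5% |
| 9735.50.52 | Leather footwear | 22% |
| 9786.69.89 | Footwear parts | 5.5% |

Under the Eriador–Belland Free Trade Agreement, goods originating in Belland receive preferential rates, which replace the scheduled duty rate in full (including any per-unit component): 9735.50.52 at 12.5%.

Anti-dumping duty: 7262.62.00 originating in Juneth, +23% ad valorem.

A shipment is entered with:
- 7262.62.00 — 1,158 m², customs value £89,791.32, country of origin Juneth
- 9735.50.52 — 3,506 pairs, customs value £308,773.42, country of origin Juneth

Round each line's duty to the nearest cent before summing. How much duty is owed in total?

£90,446.53

Line 1 (7262.62.00, Juneth, 1,158 m², £89,791.32):
Base rate for 7262.62.00 is £1.61/m².
Additional duty on 7262.62.00 from Juneth: +23% ad valorem. Applied ad valorem rate = 23%.
Duty = £89,791.32 × 23% + 1,158 × £1.61 = £22,516.38.
Line 2 (9735.50.52, Juneth, 3,506 pairs, £308,773.42):
Base rate for 9735.50.52 is 22%.
9735.50.52 has an FTA preferential rate, but origin Juneth is not Belland; base rate stands.
Duty = £308,773.42 × 22% = £67,930.15.
Total = £22,516.38 + £67,930.15 = £90,446.53.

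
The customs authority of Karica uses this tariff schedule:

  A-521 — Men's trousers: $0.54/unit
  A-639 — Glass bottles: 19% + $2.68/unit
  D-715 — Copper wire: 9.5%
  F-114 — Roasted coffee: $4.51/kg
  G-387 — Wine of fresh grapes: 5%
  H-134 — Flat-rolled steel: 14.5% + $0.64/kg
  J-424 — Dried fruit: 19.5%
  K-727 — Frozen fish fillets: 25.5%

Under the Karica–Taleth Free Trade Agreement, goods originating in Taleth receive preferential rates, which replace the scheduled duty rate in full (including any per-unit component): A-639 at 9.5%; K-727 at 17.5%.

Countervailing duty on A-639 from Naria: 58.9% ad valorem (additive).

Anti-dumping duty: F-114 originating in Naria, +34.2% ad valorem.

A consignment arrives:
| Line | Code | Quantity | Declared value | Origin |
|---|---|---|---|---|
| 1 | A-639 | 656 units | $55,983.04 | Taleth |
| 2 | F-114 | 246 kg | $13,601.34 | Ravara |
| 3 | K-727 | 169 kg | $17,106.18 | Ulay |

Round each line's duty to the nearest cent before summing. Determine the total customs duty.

Line 1 (A-639, Taleth, 656 units, $55,983.04):
Base rate for A-639 is 19% + $2.68/unit.
Origin Taleth qualifies under the Karica–Taleth agreement and A-639 is covered: preferential rate 9.5% applies instead.
The additional-duty order on A-639 targets Naria, not Taleth; it does not apply.
Duty = $55,983.04 × 9.5% = $5,318.39.
Line 2 (F-114, Ravara, 246 kg, $13,601.34):
Base rate for F-114 is $4.51/kg.
The additional-duty order on F-114 targets Naria, not Ravara; it does not apply.
Duty = 246 × $4.51 = $1,109.46.
Line 3 (K-727, Ulay, 169 kg, $17,106.18):
Base rate for K-727 is 25.5%.
K-727 has an FTA preferential rate, but origin Ulay is not Taleth; base rate stands.
Duty = $17,106.18 × 25.5% = $4,362.08.
Total = $5,318.39 + $1,109.46 + $4,362.08 = $10,789.93.

$10,789.93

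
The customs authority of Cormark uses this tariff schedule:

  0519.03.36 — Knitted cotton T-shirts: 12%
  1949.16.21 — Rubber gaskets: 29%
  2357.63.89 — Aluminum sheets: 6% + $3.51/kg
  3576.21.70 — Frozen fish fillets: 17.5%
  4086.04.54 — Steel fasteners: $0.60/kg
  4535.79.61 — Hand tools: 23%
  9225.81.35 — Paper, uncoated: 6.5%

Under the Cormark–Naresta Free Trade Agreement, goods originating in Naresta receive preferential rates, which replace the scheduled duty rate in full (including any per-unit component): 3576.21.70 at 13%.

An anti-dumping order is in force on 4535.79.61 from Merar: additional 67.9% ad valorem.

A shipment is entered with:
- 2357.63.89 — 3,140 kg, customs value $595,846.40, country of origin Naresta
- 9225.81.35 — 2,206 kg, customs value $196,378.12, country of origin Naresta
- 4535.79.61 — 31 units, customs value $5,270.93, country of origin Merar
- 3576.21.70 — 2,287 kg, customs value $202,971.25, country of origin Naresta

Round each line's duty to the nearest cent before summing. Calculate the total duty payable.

Line 1 (2357.63.89, Naresta, 3,140 kg, $595,846.40):
Base rate for 2357.63.89 is 6% + $3.51/kg.
Origin Naresta is the FTA partner but 2357.63.89 is not on the preference list; base rate stands.
Duty = $595,846.40 × 6% + 3,140 × $3.51 = $46,772.18.
Line 2 (9225.81.35, Naresta, 2,206 kg, $196,378.12):
Base rate for 9225.81.35 is 6.5%.
Origin Naresta is the FTA partner but 9225.81.35 is not on the preference list; base rate stands.
Duty = $196,378.12 × 6.5% = $12,764.58.
Line 3 (4535.79.61, Merar, 31 units, $5,270.93):
Base rate for 4535.79.61 is 23%.
Additional duty on 4535.79.61 from Merar: +67.9%. Applied ad valorem rate: 23% + 67.9% = 90.9%.
Duty = $5,270.93 × 90.9% = $4,791.28.
Line 4 (3576.21.70, Naresta, 2,287 kg, $202,971.25):
Base rate for 3576.21.70 is 17.5%.
Origin Naresta qualifies under the Cormark–Naresta agreement and 3576.21.70 is covered: preferential rate 13% applies instead.
Duty = $202,971.25 × 13% = $26,386.26.
Total = $46,772.18 + $12,764.58 + $4,791.28 + $26,386.26 = $90,714.30.

$90,714.30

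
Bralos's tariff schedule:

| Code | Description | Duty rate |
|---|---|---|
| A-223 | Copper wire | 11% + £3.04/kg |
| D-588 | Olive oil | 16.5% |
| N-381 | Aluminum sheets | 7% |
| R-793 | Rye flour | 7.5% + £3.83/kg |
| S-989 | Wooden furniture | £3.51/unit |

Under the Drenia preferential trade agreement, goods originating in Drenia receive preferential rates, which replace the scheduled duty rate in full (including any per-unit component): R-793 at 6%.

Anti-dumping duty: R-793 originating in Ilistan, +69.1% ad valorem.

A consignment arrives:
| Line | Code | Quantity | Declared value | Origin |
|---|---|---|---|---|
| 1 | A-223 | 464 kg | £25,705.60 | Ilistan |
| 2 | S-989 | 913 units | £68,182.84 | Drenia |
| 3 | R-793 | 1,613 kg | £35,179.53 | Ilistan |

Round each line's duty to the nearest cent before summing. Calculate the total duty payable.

Line 1 (A-223, Ilistan, 464 kg, £25,705.60):
Base rate for A-223 is 11% + £3.04/kg.
Duty = £25,705.60 × 11% + 464 × £3.04 = £4,238.18.
Line 2 (S-989, Drenia, 913 units, £68,182.84):
Base rate for S-989 is £3.51/unit.
Origin Drenia is the FTA partner but S-989 is not on the preference list; base rate stands.
Duty = 913 × £3.51 = £3,204.63.
Line 3 (R-793, Ilistan, 1,613 kg, £35,179.53):
Base rate for R-793 is 7.5% + £3.83/kg.
R-793 has an FTA preferential rate, but origin Ilistan is not Drenia; base rate stands.
Additional duty on R-793 from Ilistan: +69.1%. Applied ad valorem rate: 7.5% + 69.1% = 76.6%.
Duty = £35,179.53 × 76.6% + 1,613 × £3.83 = £33,125.31.
Total = £4,238.18 + £3,204.63 + £33,125.31 = £40,568.12.

£40,568.12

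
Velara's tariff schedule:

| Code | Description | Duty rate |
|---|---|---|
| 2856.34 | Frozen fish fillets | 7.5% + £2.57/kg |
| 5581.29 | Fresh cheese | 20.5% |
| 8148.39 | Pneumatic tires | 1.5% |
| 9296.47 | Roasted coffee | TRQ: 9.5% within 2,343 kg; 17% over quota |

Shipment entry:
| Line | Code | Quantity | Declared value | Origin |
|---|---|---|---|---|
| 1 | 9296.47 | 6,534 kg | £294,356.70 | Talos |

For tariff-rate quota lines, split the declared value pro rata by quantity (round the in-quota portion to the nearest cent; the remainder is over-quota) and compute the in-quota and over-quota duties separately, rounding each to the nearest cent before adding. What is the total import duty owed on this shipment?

Line 1 (9296.47, Talos, 6,534 kg, £294,356.70):
Code 9296.47 is under a tariff-rate quota (threshold 2,343 kg). In-quota: 2,343 kg at 9.5%; over-quota: 4,191 kg at 17%.
Pro-rata value split: in-quota = £294,356.70 × 2,343/6,534 = £105,552.15; over-quota = £294,356.70 − £105,552.15 = £188,804.55.
In-quota duty = £105,552.15 × 9.5% = £10,027.45. Over-quota duty = £188,804.55 × 17% = £32,096.77.
Line duty = £10,027.45 + £32,096.77 = £42,124.22.

£42,124.22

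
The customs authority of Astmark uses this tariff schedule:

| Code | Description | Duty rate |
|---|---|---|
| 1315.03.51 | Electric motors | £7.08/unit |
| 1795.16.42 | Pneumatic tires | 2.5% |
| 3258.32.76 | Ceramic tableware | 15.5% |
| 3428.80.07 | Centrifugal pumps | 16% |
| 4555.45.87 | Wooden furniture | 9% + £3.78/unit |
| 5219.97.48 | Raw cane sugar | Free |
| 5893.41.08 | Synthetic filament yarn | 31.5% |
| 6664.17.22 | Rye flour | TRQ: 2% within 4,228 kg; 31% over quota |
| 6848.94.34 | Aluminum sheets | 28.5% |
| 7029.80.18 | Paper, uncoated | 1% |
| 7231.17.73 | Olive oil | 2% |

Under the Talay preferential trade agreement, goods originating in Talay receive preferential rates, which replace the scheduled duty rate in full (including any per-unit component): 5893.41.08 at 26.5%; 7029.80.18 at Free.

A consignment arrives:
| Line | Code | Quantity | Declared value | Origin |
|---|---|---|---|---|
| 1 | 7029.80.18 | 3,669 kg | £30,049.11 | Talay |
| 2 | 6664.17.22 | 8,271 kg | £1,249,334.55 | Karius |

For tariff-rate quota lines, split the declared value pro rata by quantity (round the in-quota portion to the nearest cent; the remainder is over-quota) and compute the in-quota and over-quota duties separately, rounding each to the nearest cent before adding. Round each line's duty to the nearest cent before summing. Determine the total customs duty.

Line 1 (7029.80.18, Talay, 3,669 kg, £30,049.11):
Base rate for 7029.80.18 is 1%.
Origin Talay qualifies under the Astmark–Talay agreement and 7029.80.18 is covered: preferential rate Free applies instead.
Duty = £30,049.11 × 0% = £0.00.
Line 2 (6664.17.22, Karius, 8,271 kg, £1,249,334.55):
Code 6664.17.22 is under a tariff-rate quota (threshold 4,228 kg). In-quota: 4,228 kg at 2%; over-quota: 4,043 kg at 31%.
Pro-rata value split: in-quota = £1,249,334.55 × 4,228/8,271 = £638,639.40; over-quota = £1,249,334.55 − £638,639.40 = £610,695.15.
In-quota duty = £638,639.40 × 2% = £12,772.79. Over-quota duty = £610,695.15 × 31% = £189,315.50.
Line duty = £12,772.79 + £189,315.50 = £202,088.29.
Total = £0.00 + £202,088.29 = £202,088.29.

£202,088.29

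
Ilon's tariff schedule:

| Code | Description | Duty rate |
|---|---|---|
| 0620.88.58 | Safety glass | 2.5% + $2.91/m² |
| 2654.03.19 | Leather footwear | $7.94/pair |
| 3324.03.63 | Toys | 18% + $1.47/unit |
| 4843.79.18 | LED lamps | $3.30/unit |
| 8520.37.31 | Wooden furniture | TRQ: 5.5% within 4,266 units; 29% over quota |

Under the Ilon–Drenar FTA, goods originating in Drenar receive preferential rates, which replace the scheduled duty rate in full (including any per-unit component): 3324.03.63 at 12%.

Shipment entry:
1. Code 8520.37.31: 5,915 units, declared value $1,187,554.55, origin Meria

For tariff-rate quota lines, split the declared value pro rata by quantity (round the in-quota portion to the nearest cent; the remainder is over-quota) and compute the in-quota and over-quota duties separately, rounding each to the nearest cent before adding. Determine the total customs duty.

$143,116.89

Line 1 (8520.37.31, Meria, 5,915 units, $1,187,554.55):
Code 8520.37.31 is under a tariff-rate quota (threshold 4,266 units). In-quota: 4,266 units at 5.5%; over-quota: 1,649 units at 29%.
Pro-rata value split: in-quota = $1,187,554.55 × 4,266/5,915 = $856,484.82; over-quota = $1,187,554.55 − $856,484.82 = $331,069.73.
In-quota duty = $856,484.82 × 5.5% = $47,106.67. Over-quota duty = $331,069.73 × 29% = $96,010.22.
Line duty = $47,106.67 + $96,010.22 = $143,116.89.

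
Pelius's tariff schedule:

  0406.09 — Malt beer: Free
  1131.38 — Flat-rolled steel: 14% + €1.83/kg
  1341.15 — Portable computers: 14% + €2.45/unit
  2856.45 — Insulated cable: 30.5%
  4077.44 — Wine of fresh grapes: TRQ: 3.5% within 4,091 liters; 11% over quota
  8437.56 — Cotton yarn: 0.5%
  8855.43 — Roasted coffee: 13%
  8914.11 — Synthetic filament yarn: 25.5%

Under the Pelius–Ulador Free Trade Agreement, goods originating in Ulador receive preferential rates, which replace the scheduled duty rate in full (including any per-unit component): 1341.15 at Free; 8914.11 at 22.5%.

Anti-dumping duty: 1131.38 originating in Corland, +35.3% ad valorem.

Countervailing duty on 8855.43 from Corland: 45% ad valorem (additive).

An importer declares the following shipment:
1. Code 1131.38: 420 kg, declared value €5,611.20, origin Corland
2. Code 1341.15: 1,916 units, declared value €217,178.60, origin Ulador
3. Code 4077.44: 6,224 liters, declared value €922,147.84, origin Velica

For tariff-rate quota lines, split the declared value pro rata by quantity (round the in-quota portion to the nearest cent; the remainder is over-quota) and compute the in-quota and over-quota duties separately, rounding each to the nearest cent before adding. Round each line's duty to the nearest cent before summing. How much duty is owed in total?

Line 1 (1131.38, Corland, 420 kg, €5,611.20):
Base rate for 1131.38 is 14% + €1.83/kg.
Additional duty on 1131.38 from Corland: +35.3%. Applied ad valorem rate: 14% + 35.3% = 49.3%.
Duty = €5,611.20 × 49.3% + 420 × €1.83 = €3,534.92.
Line 2 (1341.15, Ulador, 1,916 units, €217,178.60):
Base rate for 1341.15 is 14% + €2.45/unit.
Origin Ulador qualifies under the Pelius–Ulador agreement and 1341.15 is covered: preferential rate Free applies instead.
Duty = €217,178.60 × 0% = €0.00.
Line 3 (4077.44, Velica, 6,224 liters, €922,147.84):
Code 4077.44 is under a tariff-rate quota (threshold 4,091 liters). In-quota: 4,091 liters at 3.5%; over-quota: 2,133 liters at 11%.
Pro-rata value split: in-quota = €922,147.84 × 4,091/6,224 = €606,122.56; over-quota = €922,147.84 − €606,122.56 = €316,025.28.
In-quota duty = €606,122.56 × 3.5% = €21,214.29. Over-quota duty = €316,025.28 × 11% = €34,762.78.
Line duty = €21,214.29 + €34,762.78 = €55,977.07.
Total = €3,534.92 + €0.00 + €55,977.07 = €59,511.99.

€59,511.99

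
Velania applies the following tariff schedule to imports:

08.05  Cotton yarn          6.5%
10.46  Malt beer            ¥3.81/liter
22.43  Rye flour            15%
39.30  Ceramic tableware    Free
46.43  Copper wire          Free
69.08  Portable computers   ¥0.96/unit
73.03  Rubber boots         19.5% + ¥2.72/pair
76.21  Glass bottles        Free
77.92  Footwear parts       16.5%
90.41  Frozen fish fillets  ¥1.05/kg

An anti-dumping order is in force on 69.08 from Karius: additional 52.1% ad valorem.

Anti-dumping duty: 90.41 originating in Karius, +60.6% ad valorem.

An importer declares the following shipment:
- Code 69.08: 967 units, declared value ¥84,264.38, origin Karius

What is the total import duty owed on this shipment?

Line 1 (69.08, Karius, 967 units, ¥84,264.38):
Base rate for 69.08 is ¥0.96/unit.
Additional duty on 69.08 from Karius: +52.1% ad valorem. Applied ad valorem rate = 52.1%.
Duty = ¥84,264.38 × 52.1% + 967 × ¥0.96 = ¥44,830.06.

¥44,830.06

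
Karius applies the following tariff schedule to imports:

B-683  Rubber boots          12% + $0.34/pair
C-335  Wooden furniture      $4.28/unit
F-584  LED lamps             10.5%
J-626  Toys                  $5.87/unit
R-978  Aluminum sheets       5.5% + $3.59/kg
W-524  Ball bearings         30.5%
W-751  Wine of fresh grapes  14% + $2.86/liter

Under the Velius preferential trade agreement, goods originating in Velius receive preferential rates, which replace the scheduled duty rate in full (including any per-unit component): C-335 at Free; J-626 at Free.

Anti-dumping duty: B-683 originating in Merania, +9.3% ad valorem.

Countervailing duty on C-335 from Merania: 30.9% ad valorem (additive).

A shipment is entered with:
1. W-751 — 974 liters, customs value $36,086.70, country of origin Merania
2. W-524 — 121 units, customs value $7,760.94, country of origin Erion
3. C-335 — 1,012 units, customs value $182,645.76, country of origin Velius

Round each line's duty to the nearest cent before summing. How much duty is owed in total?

$10,204.87

Line 1 (W-751, Merania, 974 liters, $36,086.70):
Base rate for W-751 is 14% + $2.86/liter.
Duty = $36,086.70 × 14% + 974 × $2.86 = $7,837.78.
Line 2 (W-524, Erion, 121 units, $7,760.94):
Base rate for W-524 is 30.5%.
Duty = $7,760.94 × 30.5% = $2,367.09.
Line 3 (C-335, Velius, 1,012 units, $182,645.76):
Base rate for C-335 is $4.28/unit.
Origin Velius qualifies under the Karius–Velius agreement and C-335 is covered: preferential rate Free applies instead.
The additional-duty order on C-335 targets Merania, not Velius; it does not apply.
Duty = $182,645.76 × 0% = $0.00.
Total = $7,837.78 + $2,367.09 + $0.00 = $10,204.87.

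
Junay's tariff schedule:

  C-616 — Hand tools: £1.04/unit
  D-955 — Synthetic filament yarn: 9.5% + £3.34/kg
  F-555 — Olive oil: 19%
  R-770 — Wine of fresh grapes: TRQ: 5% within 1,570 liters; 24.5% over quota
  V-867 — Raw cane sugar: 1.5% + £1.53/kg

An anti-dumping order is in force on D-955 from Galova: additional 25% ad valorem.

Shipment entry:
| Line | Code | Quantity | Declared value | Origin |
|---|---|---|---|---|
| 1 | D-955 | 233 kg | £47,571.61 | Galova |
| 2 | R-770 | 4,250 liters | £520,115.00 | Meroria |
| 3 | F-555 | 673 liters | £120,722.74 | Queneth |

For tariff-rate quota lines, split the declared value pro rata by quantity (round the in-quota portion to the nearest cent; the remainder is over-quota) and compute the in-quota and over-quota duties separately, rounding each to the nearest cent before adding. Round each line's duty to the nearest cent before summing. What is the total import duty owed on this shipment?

£130,089.29

Line 1 (D-955, Galova, 233 kg, £47,571.61):
Base rate for D-955 is 9.5% + £3.34/kg.
Additional duty on D-955 from Galova: +25%. Applied ad valorem rate: 9.5% + 25% = 34.5%.
Duty = £47,571.61 × 34.5% + 233 × £3.34 = £17,190.43.
Line 2 (R-770, Meroria, 4,250 liters, £520,115.00):
Code R-770 is under a tariff-rate quota (threshold 1,570 liters). In-quota: 1,570 liters at 5%; over-quota: 2,680 liters at 24.5%.
Pro-rata value split: in-quota = £520,115.00 × 1,570/4,250 = £192,136.60; over-quota = £520,115.00 − £192,136.60 = £327,978.40.
In-quota duty = £192,136.60 × 5% = £9,606.83. Over-quota duty = £327,978.40 × 24.5% = £80,354.71.
Line duty = £9,606.83 + £80,354.71 = £89,961.54.
Line 3 (F-555, Queneth, 673 liters, £120,722.74):
Base rate for F-555 is 19%.
Duty = £120,722.74 × 19% = £22,937.32.
Total = £17,190.43 + £89,961.54 + £22,937.32 = £130,089.29.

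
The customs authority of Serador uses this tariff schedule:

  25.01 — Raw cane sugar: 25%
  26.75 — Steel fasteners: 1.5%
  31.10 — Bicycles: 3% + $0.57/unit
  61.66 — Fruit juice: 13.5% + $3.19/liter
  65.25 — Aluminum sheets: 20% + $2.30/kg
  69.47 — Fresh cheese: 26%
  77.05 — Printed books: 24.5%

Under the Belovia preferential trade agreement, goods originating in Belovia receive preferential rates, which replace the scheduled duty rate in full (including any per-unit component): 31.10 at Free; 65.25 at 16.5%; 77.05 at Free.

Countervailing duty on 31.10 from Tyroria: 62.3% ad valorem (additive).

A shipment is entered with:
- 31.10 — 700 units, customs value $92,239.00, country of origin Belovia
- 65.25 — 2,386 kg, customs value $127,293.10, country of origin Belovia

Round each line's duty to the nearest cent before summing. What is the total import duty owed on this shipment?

$21,003.36

Line 1 (31.10, Belovia, 700 units, $92,239.00):
Base rate for 31.10 is 3% + $0.57/unit.
Origin Belovia qualifies under the Serador–Belovia agreement and 31.10 is covered: preferential rate Free applies instead.
The additional-duty order on 31.10 targets Tyroria, not Belovia; it does not apply.
Duty = $92,239.00 × 0% = $0.00.
Line 2 (65.25, Belovia, 2,386 kg, $127,293.10):
Base rate for 65.25 is 20% + $2.30/kg.
Origin Belovia qualifies under the Serador–Belovia agreement and 65.25 is covered: preferential rate 16.5% applies instead.
Duty = $127,293.10 × 16.5% = $21,003.36.
Total = $0.00 + $21,003.36 = $21,003.36.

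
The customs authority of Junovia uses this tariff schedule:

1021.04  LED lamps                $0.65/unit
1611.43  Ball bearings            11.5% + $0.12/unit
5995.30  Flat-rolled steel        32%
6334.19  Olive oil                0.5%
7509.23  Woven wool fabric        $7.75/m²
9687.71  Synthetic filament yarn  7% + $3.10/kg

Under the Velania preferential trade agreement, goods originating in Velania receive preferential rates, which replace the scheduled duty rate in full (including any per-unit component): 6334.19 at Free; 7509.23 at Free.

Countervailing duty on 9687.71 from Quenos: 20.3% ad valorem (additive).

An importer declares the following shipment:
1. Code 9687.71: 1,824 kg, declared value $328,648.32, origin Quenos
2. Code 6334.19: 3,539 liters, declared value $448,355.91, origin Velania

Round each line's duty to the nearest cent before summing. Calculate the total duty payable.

$95,375.39

Line 1 (9687.71, Quenos, 1,824 kg, $328,648.32):
Base rate for 9687.71 is 7% + $3.10/kg.
Additional duty on 9687.71 from Quenos: +20.3%. Applied ad valorem rate: 7% + 20.3% = 27.3%.
Duty = $328,648.32 × 27.3% + 1,824 × $3.10 = $95,375.39.
Line 2 (6334.19, Velania, 3,539 liters, $448,355.91):
Base rate for 6334.19 is 0.5%.
Origin Velania qualifies under the Junovia–Velania agreement and 6334.19 is covered: preferential rate Free applies instead.
Duty = $448,355.91 × 0% = $0.00.
Total = $95,375.39 + $0.00 = $95,375.39.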